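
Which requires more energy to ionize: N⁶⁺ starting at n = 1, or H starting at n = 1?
N⁶⁺ at n = 1 (E = -666.6793 eV)

Using E_n = -13.6057 Z² / n² eV:

N⁶⁺ (Z = 7) at n = 1:
E = -13.6057 × 7² / 1² = -13.6057 × 49 / 1 = -666.6793000 eV

H (Z = 1) at n = 1:
E = -13.6057 × 1² / 1² = -13.6057 × 1 / 1 = -13.6057000 eV

Since -666.6793000 eV < -13.6057000 eV,
N⁶⁺ at n = 1 is more tightly bound (requires more energy to ionize).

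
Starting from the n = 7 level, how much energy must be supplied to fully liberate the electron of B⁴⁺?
6.9417 eV

The ionization energy is the energy needed to remove the electron completely (n → ∞).

For a hydrogen-like ion with Z = 5, E_n = -13.6057 Z² / n² eV.

At n = 7: E_7 = -13.6057 × 5² / 7² = -6.9416837 eV
At n = ∞: E_∞ = 0 eV

Ionization energy = E_∞ - E_7 = 0 - (-6.9416837) = 6.9416837 eV
Ionization energy ≈ 6.9417 eV

This is also called the binding energy of the electron in state n = 7.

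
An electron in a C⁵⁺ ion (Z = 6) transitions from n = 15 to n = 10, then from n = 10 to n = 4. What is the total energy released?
28.4359 eV

The energy levels of C⁵⁺ are E_n = -13.6057 × 6² / n² eV.

First transition (15 → 10):
ΔE₁ = |E_10 - E_15|
ΔE₁ = |-4.8980520000 - (-2.1769120000)| = 2.7211400 eV

Second transition (10 → 4):
ΔE₂ = |E_4 - E_10|
ΔE₂ = |-30.6128250000 - (-4.8980520000)| = 25.7147730 eV

Total energy released:
E_total = ΔE₁ + ΔE₂ = 2.7211400 + 25.7147730 = 28.4359 eV

Note: This equals the direct transition 15 → 4: 28.4359 eV ✓
Energy is conserved regardless of the path taken.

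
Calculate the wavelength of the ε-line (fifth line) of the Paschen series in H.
954.34312 nm

The lines of a series are numbered from the longest wavelength (smallest ΔE) outward; the fifth line is the transition from n = n_f + 5 to n_f.
The Paschen series has all transitions ending at n_f = 3.

For H, the fifth line (ε-line) is the jump from n = 8 to n = 3:
E_8 = -13.6057 / 8² = -0.212589063 eV
E_3 = -13.6057 / 3² = -1.511744444 eV
ΔE = E_8 - E_3 = 1.299155381 eV

λ = hc/E = 1239.84 eV·nm / 1.299155381 eV
λ = 954.34312 nm

This is the ε-line of the Paschen series in H.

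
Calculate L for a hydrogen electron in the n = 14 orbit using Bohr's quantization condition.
1.476e-33 J·s (or 14ℏ)

In the Bohr model, angular momentum is quantized:
L = nℏ

where ℏ = h/(2π) = 1.05457e-34 J·s

For n = 14:
L = 14 × 1.05457e-34 J·s
L = 1.476e-33 J·s

This can also be written as L = 14ℏ.
The angular momentum is an integer multiple of the reduced Planck constant.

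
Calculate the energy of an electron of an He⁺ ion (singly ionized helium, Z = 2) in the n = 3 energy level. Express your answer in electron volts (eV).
-6.0470 eV

The energy levels of a hydrogen-like atom are given by:
E_n = -13.6057 Z² / n² eV  (with Z = 2 for He⁺)

For n = 3:
E_3 = -13.6057 × 2² / 3²
E_3 = -13.6057 × 4 / 9
E_3 = -6.0470 eV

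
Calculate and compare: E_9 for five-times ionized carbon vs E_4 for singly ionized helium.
C⁵⁺ at n = 9 (E = -6.0470 eV)

Using E_n = -13.6057 Z² / n² eV:

C⁵⁺ (Z = 6) at n = 9:
E = -13.6057 × 6² / 9² = -13.6057 × 36 / 81 = -6.0469778 eV

He⁺ (Z = 2) at n = 4:
E = -13.6057 × 2² / 4² = -13.6057 × 4 / 16 = -3.4014250 eV

Since -6.0469778 eV < -3.4014250 eV,
C⁵⁺ at n = 9 is more tightly bound (requires more energy to ionize).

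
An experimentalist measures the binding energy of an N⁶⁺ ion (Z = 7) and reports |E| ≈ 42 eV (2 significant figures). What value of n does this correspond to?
n = 4

The exact energy levels follow E_n = -13.6057 Z² / n² eV with Z = 7.

The measured value (-42 eV) is reported to only 2 significant figures, so we must test candidate n values and see which one matches to that precision.

Candidate energies:
  n = 2:  E = -13.6057 × 7² / 2² = -166.66983 eV
  n = 3:  E = -13.6057 × 7² / 3² = -74.07548 eV
  n = 4:  E = -13.6057 × 7² / 4² = -41.66746 eV  ← matches
  n = 5:  E = -13.6057 × 7² / 5² = -26.66717 eV
  n = 6:  E = -13.6057 × 7² / 6² = -18.51887 eV

Checking against the measurement of -42 eV (2 sig figs), only n = 4 agrees:
E_4 = -41.66746 eV, which rounds to -42 eV ✓

Therefore n = 4.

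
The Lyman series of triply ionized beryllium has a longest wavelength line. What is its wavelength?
7.59 nm

The longest wavelength corresponds to the smallest energy transition in the series.
The Lyman series has all transitions ending at n_f = 1.

For Be³⁺ (Z = 4), the first line (α-line) is the jump from n = 2 to n = 1:
E_2 = -13.6057 × 4² / 2² = -54.4228 eV
E_1 = -13.6057 × 4² / 1² = -217.6912 eV
ΔE = E_2 - E_1 = 163.2684 eV

λ = hc/E = 1239.84 eV·nm / 163.2684 eV
λ = 7.59 nm

This is the α-line of the Lyman series in Be³⁺.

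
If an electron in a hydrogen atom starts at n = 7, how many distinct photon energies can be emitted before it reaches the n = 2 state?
15

The electron can occupy levels n = 2, 3, ..., 7 during de-excitation — that is m = 7 - 2 + 1 = 6 distinct levels.

The number of distinct spectral lines equals the number of ways to choose 2 of these m levels (each pair gives one possible emission transition):

Number of lines = m(m-1)/2 = 6×5/2 = 15

These correspond to all possible transitions between the 6 levels:
7 → 6, 7 → 5, 7 → 4, 7 → 3, 7 → 2, 6 → 5, 6 → 4, 6 → 3...

Each transition produces a photon with a unique energy (and thus wavelength). This count does not depend on Z.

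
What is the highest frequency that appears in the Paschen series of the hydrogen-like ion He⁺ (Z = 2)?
1.46215e+15 Hz

The series limit corresponds to the transition from n = ∞ to n = 3.
This is the highest energy (shortest wavelength) transition in the Paschen series.

E_∞ = 0 eV
E_3 = -13.6057 × 2² / 3² = -6.04697778 eV

Energy at series limit:
ΔE = E_∞ - E_3 = 0 - (-6.04697778) = 6.04697778 eV
E = 6.04697778 eV × (1.602177 × 10⁻¹⁹ J/eV) = 9.6883287e-19 J
f = E/h = 9.6883287e-19 J / (6.62607 × 10⁻³⁴ J·s) = 1.46215e+15 Hz

This energy equals the ionization energy from the n = 3 state of He⁺.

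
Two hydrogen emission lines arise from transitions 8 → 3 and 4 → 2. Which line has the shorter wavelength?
4 → 2

Calculate the energy for each transition:

Transition 8 → 3:
ΔE₁ = |E_3 - E_8| = |-13.6057/3² - (-13.6057/8²)|
ΔE₁ = |-1.511744444444 - (-0.212589062500)| = 1.299155382 eV

Transition 4 → 2:
ΔE₂ = |E_2 - E_4| = |-13.6057/2² - (-13.6057/4²)|
ΔE₂ = |-3.401425000000 - (-0.850356250000)| = 2.551068750 eV

Since 2.551068750 eV > 1.299155382 eV, the transition 4 → 2 emits the more energetic photon.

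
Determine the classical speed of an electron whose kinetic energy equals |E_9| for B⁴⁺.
1.2154e+06 m/s (or 0.405% of c)

The binding energy at n = 9 for B⁴⁺ is:
E_9 = -13.6057 × 5²/9² = -4.1992901 eV
|E_9| = 4.1992901 eV

Convert to Joules:
KE = 4.1992901 eV × (1.602177 × 10⁻¹⁹ J/eV) = 6.728006e-19 J

Using KE = ½mv²:
v = √(2·KE/m_e)
v = √(2 × 6.728006e-19 J / 9.10938 × 10⁻³¹ kg)
v = 1.2154e+06 m/s

This is approximately 0.405% the speed of light.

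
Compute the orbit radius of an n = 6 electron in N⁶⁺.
0.2721 nm (or 2.7215 Å)

The Bohr radius formula is:
r_n = n² a₀ / Z

where a₀ = 0.0529177 nm is the Bohr radius.

For N⁶⁺ (Z = 7) at n = 6:
r_6 = 6² × 0.0529177 nm / 7
r_6 = 36 × 0.0529177 nm / 7
r_6 = 1.90504 nm / 7
r_6 = 0.2721 nm

The electron orbits at approximately 0.2721 nm from the nucleus.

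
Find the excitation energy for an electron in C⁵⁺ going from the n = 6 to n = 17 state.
11.91 eV

The energy levels of a hydrogen-like atom are E_n = -13.6057 Z² eV / n².

Energy at n = 6: E_6 = -13.6057 × 6² / 6² = -13.60570 eV
Energy at n = 17: E_17 = -13.6057 × 6² / 17² = -1.69483 eV

The excitation energy is the difference:
ΔE = E_17 - E_6
ΔE = -1.69483 - (-13.60570)
ΔE = 11.91 eV

Since this is positive, energy must be absorbed (photon absorption).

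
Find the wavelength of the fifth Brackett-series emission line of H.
1816.922 nm

The lines of a series are numbered from the longest wavelength (smallest ΔE) outward; the fifth line is the transition from n = n_f + 5 to n_f.
The Brackett series has all transitions ending at n_f = 4.

For H, the fifth line (ε-line) is the jump from n = 9 to n = 4:
E_9 = -13.6057 / 9² = -0.167971605 eV
E_4 = -13.6057 / 4² = -0.850356250 eV
ΔE = E_9 - E_4 = 0.682384645 eV

λ = hc/E = 1239.84 eV·nm / 0.682384645 eV
λ = 1816.922 nm

This is the ε-line of the Brackett series in H.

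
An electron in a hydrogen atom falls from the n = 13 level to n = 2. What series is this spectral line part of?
Balmer series

The spectral series in hydrogen are named based on the final (lower) energy level:
- Lyman series: n_final = 1 (ultraviolet)
- Balmer series: n_final = 2 (visible/near-UV)
- Paschen series: n_final = 3 (infrared)
- Brackett series: n_final = 4 (infrared)
- Pfund series: n_final = 5 (far infrared)

Since this transition ends at n = 2, it belongs to the Balmer series.

For reference, this 13 → 2 line has photon energy
ΔE = 13.6057 eV × (1/2² - 1/13²) = 3.32091790 eV,
corresponding to wavelength λ = hc/ΔE = 1239.84 eV·nm / 3.32091790 eV = 373.3426 nm in the visible/near-UV region.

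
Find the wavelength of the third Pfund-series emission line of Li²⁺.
415.3915 nm

The lines of a series are numbered from the longest wavelength (smallest ΔE) outward; the third line is the transition from n = n_f + 3 to n_f.
The Pfund series has all transitions ending at n_f = 5.

For Li²⁺ (Z = 3), the third line (γ-line) is the jump from n = 8 to n = 5:
E_8 = -13.6057 × 3² / 8² = -1.91330156 eV
E_5 = -13.6057 × 3² / 5² = -4.89805200 eV
ΔE = E_8 - E_5 = 2.98475044 eV

λ = hc/E = 1239.84 eV·nm / 2.98475044 eV
λ = 415.3915 nm

This is the γ-line of the Pfund series in Li²⁺.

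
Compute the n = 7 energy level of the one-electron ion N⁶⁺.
-13.61 eV

For hydrogen-like ions, the energy levels scale with Z²:
E_n = -13.6057 Z² / n² eV

For N⁶⁺ (Z = 7) at n = 7:
E_7 = -13.6057 × 7² / 7²
E_7 = -13.6057 × 49 / 49
E_7 = -666.6793 / 49
E_7 = -13.61 eV

The energy is 49 times more negative than hydrogen at the same n due to the stronger nuclear charge.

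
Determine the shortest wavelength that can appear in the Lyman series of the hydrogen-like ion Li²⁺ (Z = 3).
10.12517 nm

The series limit corresponds to the transition from n = ∞ to n = 1.
This is the highest energy (shortest wavelength) transition in the Lyman series.

E_∞ = 0 eV
E_1 = -13.6057 × 3² / 1² = -122.4513000 eV

Energy at series limit:
ΔE = E_∞ - E_1 = 0 - (-122.4513000) = 122.4513000 eV
λ = hc/E = 1239.84 eV·nm / 122.4513000 eV = 10.12517 nm

This energy equals the ionization energy from the n = 1 state of Li²⁺.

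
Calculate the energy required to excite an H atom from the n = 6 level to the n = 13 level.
0.30 eV

The energy levels of a hydrogen-like atom are E_n = -13.6057 eV / n².

Energy at n = 6: E_6 = -13.6057 / 6² = -0.37794 eV
Energy at n = 13: E_13 = -13.6057 / 13² = -0.08051 eV

The excitation energy is the difference:
ΔE = E_13 - E_6
ΔE = -0.08051 - (-0.37794)
ΔE = 0.30 eV

Since this is positive, energy must be absorbed (photon absorption).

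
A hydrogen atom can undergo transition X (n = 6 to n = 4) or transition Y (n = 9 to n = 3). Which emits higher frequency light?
9 → 3

Calculate the energy for each transition:

Transition 6 → 4:
ΔE₁ = |E_4 - E_6| = |-13.6057/4² - (-13.6057/6²)|
ΔE₁ = |-0.850356250000 - (-0.377936111111)| = 0.472420139 eV

Transition 9 → 3:
ΔE₂ = |E_3 - E_9| = |-13.6057/3² - (-13.6057/9²)|
ΔE₂ = |-1.511744444444 - (-0.167971604938)| = 1.343772840 eV

Since 1.343772840 eV > 0.472420139 eV, the transition 9 → 3 emits the more energetic photon.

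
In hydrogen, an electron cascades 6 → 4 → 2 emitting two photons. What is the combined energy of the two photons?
3.02 eV

The energy levels of hydrogen are E_n = -13.6057 / n² eV.

First transition (6 → 4):
ΔE₁ = |E_4 - E_6|
ΔE₁ = |-0.85035625 - (-0.37793611)| = 0.47242 eV

Second transition (4 → 2):
ΔE₂ = |E_2 - E_4|
ΔE₂ = |-3.40142500 - (-0.85035625)| = 2.55107 eV

Total energy released:
E_total = ΔE₁ + ΔE₂ = 0.47242 + 2.55107 = 3.02 eV

Note: This equals the direct transition 6 → 2: 3.02 eV ✓
Energy is conserved regardless of the path taken.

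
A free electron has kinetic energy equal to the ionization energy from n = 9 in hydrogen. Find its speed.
2.43e+05 m/s (or 0.08% of c)

The binding energy at n = 9 for hydrogen is:
E_9 = -13.6057/9² = -0.167972 eV
|E_9| = 0.167972 eV

Convert to Joules:
KE = 0.167972 eV × (1.602177 × 10⁻¹⁹ J/eV) = 2.6912e-20 J

Using KE = ½mv²:
v = √(2·KE/m_e)
v = √(2 × 2.6912e-20 J / 9.10938 × 10⁻³¹ kg)
v = 2.43e+05 m/s

This is approximately 0.08% the speed of light.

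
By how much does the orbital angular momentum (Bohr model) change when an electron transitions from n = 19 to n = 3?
1.6873e-33 J·s (or 16ℏ)

In the Bohr model, L_n = nℏ where ℏ = 1.054572e-34 J·s.

L_19 = 19ℏ = 2.003687e-33 J·s
L_3 = 3ℏ = 3.163716e-34 J·s

ΔL = L_19 - L_3 = (19 - 3)ℏ = 16ℏ
ΔL = 16 × 1.054572e-34 J·s = 1.6873e-33 J·s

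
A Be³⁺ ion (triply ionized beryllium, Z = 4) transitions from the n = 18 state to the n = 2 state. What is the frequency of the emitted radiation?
1.300e+16 Hz

First, find the transition energy:
E_18 = -13.6057 × 4² / 18² = -0.67189 eV
E_2 = -13.6057 × 4² / 2² = -54.42280 eV
|ΔE| = |E_2 - E_18| = 53.75091 eV

Convert to Joules: E = 53.75091 eV × (1.602177 × 10⁻¹⁹ J/eV) = 8.61185e-18 J

Using E = hf:
f = E/h = 8.61185e-18 J / (6.62607 × 10⁻³⁴ J·s)
f = 1.300e+16 Hz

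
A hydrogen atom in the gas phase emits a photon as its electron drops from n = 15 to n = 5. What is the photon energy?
0.48376 eV

The energy levels are E_n = -13.6057 eV / n².

Energy at n = 15: E_15 = -13.6057 / 15² = -0.06046978 eV
Energy at n = 5: E_5 = -13.6057 / 5² = -0.54422800 eV

For emission (electron falling to lower state), the photon energy is:
E_photon = E_15 - E_5 = |-0.06046978 - (-0.54422800)|
E_photon = 0.48376 eV

This energy is carried away by the emitted photon.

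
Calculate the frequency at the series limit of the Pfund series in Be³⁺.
2.106e+15 Hz

The series limit corresponds to the transition from n = ∞ to n = 5.
This is the highest energy (shortest wavelength) transition in the Pfund series.

E_∞ = 0 eV
E_5 = -13.6057 × 4² / 5² = -8.70764800 eV

Energy at series limit:
ΔE = E_∞ - E_5 = 0 - (-8.70764800) = 8.70764800 eV
E = 8.70764800 eV × (1.602177 × 10⁻¹⁹ J/eV) = 1.39512e-18 J
f = E/h = 1.39512e-18 J / (6.62607 × 10⁻³⁴ J·s) = 2.106e+15 Hz

This energy equals the ionization energy from the n = 5 state of Be³⁺.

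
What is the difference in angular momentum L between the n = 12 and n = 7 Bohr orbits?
5.2729e-34 J·s (or 5ℏ)

In the Bohr model, L_n = nℏ where ℏ = 1.054572e-34 J·s.

L_12 = 12ℏ = 1.265486e-33 J·s
L_7 = 7ℏ = 7.382004e-34 J·s

ΔL = L_12 - L_7 = (12 - 7)ℏ = 5ℏ
ΔL = 5 × 1.054572e-34 J·s = 5.2729e-34 J·s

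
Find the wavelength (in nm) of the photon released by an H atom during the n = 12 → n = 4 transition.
1640.277 nm

First, find the transition energy using E_n = -13.6057 / n² eV:
E_12 = -13.6057 / 12² = -0.094484028 eV
E_4 = -13.6057 / 4² = -0.850356250 eV

Photon energy: |ΔE| = |E_4 - E_12| = 0.755872222 eV

Convert to wavelength using E = hc/λ with hc = 1239.84 eV·nm:
λ = hc/E = 1239.84 eV·nm / 0.755872222 eV
λ = 1640.277 nm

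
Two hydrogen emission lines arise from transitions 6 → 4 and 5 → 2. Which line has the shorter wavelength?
5 → 2

Calculate the energy for each transition:

Transition 6 → 4:
ΔE₁ = |E_4 - E_6| = |-13.6057/4² - (-13.6057/6²)|
ΔE₁ = |-0.85035625000 - (-0.37793611111)| = 0.47242014 eV

Transition 5 → 2:
ΔE₂ = |E_2 - E_5| = |-13.6057/2² - (-13.6057/5²)|
ΔE₂ = |-3.40142500000 - (-0.54422800000)| = 2.85719700 eV

Since 2.85719700 eV > 0.47242014 eV, the transition 5 → 2 emits the more energetic photon.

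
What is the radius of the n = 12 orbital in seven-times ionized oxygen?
0.95252 nm (or 9.52519 Å)

The Bohr radius formula is:
r_n = n² a₀ / Z

where a₀ = 0.05291772 nm is the Bohr radius.

For O⁷⁺ (Z = 8) at n = 12:
r_12 = 12² × 0.05291772 nm / 8
r_12 = 144 × 0.05291772 nm / 8
r_12 = 7.620152 nm / 8
r_12 = 0.95252 nm

The electron orbits at approximately 0.95252 nm from the nucleus.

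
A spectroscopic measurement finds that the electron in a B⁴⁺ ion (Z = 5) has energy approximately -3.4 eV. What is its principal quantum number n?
n = 10

The exact energy levels follow E_n = -13.6057 Z² / n² eV with Z = 5.

The measured value (-3.4 eV) is reported to only 2 significant figures, so we must test candidate n values and see which one matches to that precision.

Candidate energies:
  n = 8:  E = -13.6057 × 5² / 8² = -5.314727 eV
  n = 9:  E = -13.6057 × 5² / 9² = -4.199290 eV
  n = 10:  E = -13.6057 × 5² / 10² = -3.401425 eV  ← matches
  n = 11:  E = -13.6057 × 5² / 11² = -2.811095 eV
  n = 12:  E = -13.6057 × 5² / 12² = -2.362101 eV

Checking against the measurement of -3.4 eV (2 sig figs), only n = 10 agrees:
E_10 = -3.401425 eV, which rounds to -3.4 eV ✓

Therefore n = 10.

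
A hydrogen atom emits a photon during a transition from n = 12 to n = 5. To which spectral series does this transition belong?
Pfund series

The spectral series in hydrogen are named based on the final (lower) energy level:
- Lyman series: n_final = 1 (ultraviolet)
- Balmer series: n_final = 2 (visible/near-UV)
- Paschen series: n_final = 3 (infrared)
- Brackett series: n_final = 4 (infrared)
- Pfund series: n_final = 5 (far infrared)

Since this transition ends at n = 5, it belongs to the Pfund series.

For reference, this 12 → 5 line has photon energy
ΔE = 13.6057 eV × (1/5² - 1/12²) = 0.449743972 eV,
corresponding to wavelength λ = hc/ΔE = 1239.84 eV·nm / 0.449743972 eV = 2756.768 nm in the far infrared region.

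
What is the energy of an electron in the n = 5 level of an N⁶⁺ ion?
-26.667 eV

For hydrogen-like ions, the energy levels scale with Z²:
E_n = -13.6057 Z² / n² eV

For N⁶⁺ (Z = 7) at n = 5:
E_5 = -13.6057 × 7² / 5²
E_5 = -13.6057 × 49 / 25
E_5 = -666.6793 / 25
E_5 = -26.667 eV

The energy is 49 times more negative than hydrogen at the same n due to the stronger nuclear charge.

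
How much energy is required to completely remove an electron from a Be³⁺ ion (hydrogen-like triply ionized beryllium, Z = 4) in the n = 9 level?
2.687546 eV

The ionization energy is the energy needed to remove the electron completely (n → ∞).

For a hydrogen-like ion with Z = 4, E_n = -13.6057 Z² / n² eV.

At n = 9: E_9 = -13.6057 × 4² / 9² = -2.687545679 eV
At n = ∞: E_∞ = 0 eV

Ionization energy = E_∞ - E_9 = 0 - (-2.687545679) = 2.687545679 eV
Ionization energy ≈ 2.687546 eV

This is also called the binding energy of the electron in state n = 9.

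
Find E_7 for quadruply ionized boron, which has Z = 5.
-6.941684 eV

For hydrogen-like ions, the energy levels scale with Z²:
E_n = -13.6057 Z² / n² eV

For B⁴⁺ (Z = 5) at n = 7:
E_7 = -13.6057 × 5² / 7²
E_7 = -13.6057 × 25 / 49
E_7 = -340.1425 / 49
E_7 = -6.941684 eV

The energy is 25 times more negative than hydrogen at the same n due to the stronger nuclear charge.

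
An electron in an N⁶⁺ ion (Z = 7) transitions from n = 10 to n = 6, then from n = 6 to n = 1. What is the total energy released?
660.0125 eV

The energy levels of N⁶⁺ are E_n = -13.6057 × 7² / n² eV.

First transition (10 → 6):
ΔE₁ = |E_6 - E_10|
ΔE₁ = |-18.5188694444 - (-6.6667930000)| = 11.8520764 eV

Second transition (6 → 1):
ΔE₂ = |E_1 - E_6|
ΔE₂ = |-666.6793000000 - (-18.5188694444)| = 648.1604306 eV

Total energy released:
E_total = ΔE₁ + ΔE₂ = 11.8520764 + 648.1604306 = 660.0125 eV

Note: This equals the direct transition 10 → 1: 660.0125 eV ✓
Energy is conserved regardless of the path taken.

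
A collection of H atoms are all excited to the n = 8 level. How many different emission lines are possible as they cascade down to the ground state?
28

The electron can occupy levels n = 1, 2, ..., 8 during de-excitation — that is m = 8 - 1 + 1 = 8 distinct levels.

The number of distinct spectral lines equals the number of ways to choose 2 of these m levels (each pair gives one possible emission transition):

Number of lines = m(m-1)/2 = 8×7/2 = 28

These correspond to all possible transitions between the 8 levels:
8 → 7, 8 → 6, 8 → 5, 8 → 4, 8 → 3, 8 → 2, 8 → 1, 7 → 6...

Each transition produces a photon with a unique energy (and thus wavelength). This count does not depend on Z.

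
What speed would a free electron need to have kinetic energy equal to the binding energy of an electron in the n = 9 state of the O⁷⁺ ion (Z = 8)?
1.945e+06 m/s (or 0.649% of c)

The binding energy at n = 9 for O⁷⁺ is:
E_9 = -13.6057 × 8²/9² = -10.75018 eV
|E_9| = 10.75018 eV

Convert to Joules:
KE = 10.75018 eV × (1.602177 × 10⁻¹⁹ J/eV) = 1.72237e-18 J

Using KE = ½mv²:
v = √(2·KE/m_e)
v = √(2 × 1.72237e-18 J / 9.10938 × 10⁻³¹ kg)
v = 1.945e+06 m/s

This is approximately 0.649% the speed of light.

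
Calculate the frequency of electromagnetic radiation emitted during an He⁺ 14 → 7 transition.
2.014e+14 Hz

First, find the transition energy:
E_14 = -13.6057 × 2² / 14² = -0.2776673 eV
E_7 = -13.6057 × 2² / 7² = -1.1106694 eV
|ΔE| = |E_7 - E_14| = 0.8330021 eV

Convert to Joules: E = 0.8330021 eV × (1.602177 × 10⁻¹⁹ J/eV) = 1.33462e-19 J

Using E = hf:
f = E/h = 1.33462e-19 J / (6.62607 × 10⁻³⁴ J·s)
f = 2.014e+14 Hz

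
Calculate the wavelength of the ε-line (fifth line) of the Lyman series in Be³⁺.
5.85813 nm

The lines of a series are numbered from the longest wavelength (smallest ΔE) outward; the fifth line is the transition from n = n_f + 5 to n_f.
The Lyman series has all transitions ending at n_f = 1.

For Be³⁺ (Z = 4), the fifth line (ε-line) is the jump from n = 6 to n = 1:
E_6 = -13.6057 × 4² / 6² = -6.0469778 eV
E_1 = -13.6057 × 4² / 1² = -217.6912000 eV
ΔE = E_6 - E_1 = 211.6442222 eV

λ = hc/E = 1239.84 eV·nm / 211.6442222 eV
λ = 5.85813 nm

This is the ε-line of the Lyman series in Be³⁺.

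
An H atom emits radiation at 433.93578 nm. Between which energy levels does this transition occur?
n = 5 → n = 2

First, find the photon energy from the wavelength (hc = 1239.84 eV·nm):
E = hc/λ = 1239.84 eV·nm / 433.93578 nm = 2.8571970 eV

The energy levels of hydrogen satisfy E_n = -13.6057 / n² eV, so an emission n_i → n_f releases
ΔE = 13.6057 × (1/n_f² − 1/n_i²) eV.

Setting ΔE equal to the photon energy:
1/n_f² − 1/n_i² = 2.8571970 / 13.6057 = 0.21000000

Since 1/n_i² must be positive, we need 1/n_f² > 0.21000000, i.e. n_f ≤ 2. For each allowed n_f, solve n_i = (1/n_f² − 0.21000000)^(−1/2) and check whether it is a whole number:
  n_f = 1: 1/n_i² = 1.00000000 − 0.21000000 = 0.79000000 → n_i = 1.125  (not an integer) ✗
  n_f = 2: 1/n_i² = 0.25000000 − 0.21000000 = 0.04000000 → n_i = 5.000  → integer, n_i = 5 ✓

Only n_f = 2 gives an integer upper level, n_i = 5.

The transition is from n = 5 to n = 2 (emission).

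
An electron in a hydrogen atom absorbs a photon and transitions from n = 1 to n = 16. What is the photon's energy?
13.55255 eV

The energy levels of a hydrogen-like atom are E_n = -13.6057 eV / n².

Energy at n = 1: E_1 = -13.6057 / 1² = -13.60570000 eV
Energy at n = 16: E_16 = -13.6057 / 16² = -0.05314727 eV

The excitation energy is the difference:
ΔE = E_16 - E_1
ΔE = -0.05314727 - (-13.60570000)
ΔE = 13.55255 eV

Since this is positive, energy must be absorbed (photon absorption).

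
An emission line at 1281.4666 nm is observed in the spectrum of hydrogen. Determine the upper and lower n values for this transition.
n = 5 → n = 3

First, find the photon energy from the wavelength (hc = 1239.84 eV·nm):
E = hc/λ = 1239.84 eV·nm / 1281.4666 nm = 0.96751644 eV

The energy levels of hydrogen satisfy E_n = -13.6057 / n² eV, so an emission n_i → n_f releases
ΔE = 13.6057 × (1/n_f² − 1/n_i²) eV.

Setting ΔE equal to the photon energy:
1/n_f² − 1/n_i² = 0.96751644 / 13.6057 = 0.071111111

Since 1/n_i² must be positive, we need 1/n_f² > 0.071111111, i.e. n_f ≤ 3. For each allowed n_f, solve n_i = (1/n_f² − 0.071111111)^(−1/2) and check whether it is a whole number:
  n_f = 1: 1/n_i² = 1.000000000 − 0.071111111 = 0.928888889 → n_i = 1.038  (not an integer) ✗
  n_f = 2: 1/n_i² = 0.250000000 − 0.071111111 = 0.178888889 → n_i = 2.364  (not an integer) ✗
  n_f = 3: 1/n_i² = 0.111111111 − 0.071111111 = 0.040000000 → n_i = 5.000  → integer, n_i = 5 ✓

Only n_f = 3 gives an integer upper level, n_i = 5.

The transition is from n = 5 to n = 3 (emission).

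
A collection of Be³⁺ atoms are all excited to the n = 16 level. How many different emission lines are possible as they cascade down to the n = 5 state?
66

The electron can occupy levels n = 5, 6, ..., 16 during de-excitation — that is m = 16 - 5 + 1 = 12 distinct levels.

The number of distinct spectral lines equals the number of ways to choose 2 of these m levels (each pair gives one possible emission transition):

Number of lines = m(m-1)/2 = 12×11/2 = 66

These correspond to all possible transitions between the 12 levels:
16 → 15, 16 → 14, 16 → 13, 16 → 12, 16 → 11, 16 → 10, 16 → 9, 16 → 8...

Each transition produces a photon with a unique energy (and thus wavelength). This count does not depend on Z.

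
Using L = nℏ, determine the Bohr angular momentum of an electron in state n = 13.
1.37094e-33 J·s (or 13ℏ)

In the Bohr model, angular momentum is quantized:
L = nℏ

where ℏ = h/(2π) = 1.0545718e-34 J·s

For n = 13:
L = 13 × 1.0545718e-34 J·s
L = 1.37094e-33 J·s

This can also be written as L = 13ℏ.
The angular momentum is an integer multiple of the reduced Planck constant.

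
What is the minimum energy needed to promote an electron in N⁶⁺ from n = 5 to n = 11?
21.157426 eV

The energy levels of a hydrogen-like atom are E_n = -13.6057 Z² eV / n².

Energy at n = 5: E_5 = -13.6057 × 7² / 5² = -26.667172000 eV
Energy at n = 11: E_11 = -13.6057 × 7² / 11² = -5.509746281 eV

The excitation energy is the difference:
ΔE = E_11 - E_5
ΔE = -5.509746281 - (-26.667172000)
ΔE = 21.157426 eV

Since this is positive, energy must be absorbed (photon absorption).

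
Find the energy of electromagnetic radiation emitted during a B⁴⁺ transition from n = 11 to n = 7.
4.131 eV

The energy levels are E_n = -13.6057 Z² eV / n².

Energy at n = 11: E_11 = -13.6057 × 5² / 11² = -2.811095 eV
Energy at n = 7: E_7 = -13.6057 × 5² / 7² = -6.941684 eV

For emission (electron falling to lower state), the photon energy is:
E_photon = E_11 - E_7 = |-2.811095 - (-6.941684)|
E_photon = 4.131 eV

This energy is carried away by the emitted photon.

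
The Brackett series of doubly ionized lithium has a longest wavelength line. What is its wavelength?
450.01 nm

The longest wavelength corresponds to the smallest energy transition in the series.
The Brackett series has all transitions ending at n_f = 4.

For Li²⁺ (Z = 3), the first line (α-line) is the jump from n = 5 to n = 4:
E_5 = -13.6057 × 3² / 5² = -4.898052 eV
E_4 = -13.6057 × 3² / 4² = -7.653206 eV
ΔE = E_5 - E_4 = 2.755154 eV

λ = hc/E = 1239.84 eV·nm / 2.755154 eV
λ = 450.01 nm

This is the α-line of the Brackett series in Li²⁺.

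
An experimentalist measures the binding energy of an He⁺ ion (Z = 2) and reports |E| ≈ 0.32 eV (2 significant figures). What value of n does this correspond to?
n = 13

The exact energy levels follow E_n = -13.6057 Z² / n² eV with Z = 2.

The measured value (-0.32 eV) is reported to only 2 significant figures, so we must test candidate n values and see which one matches to that precision.

Candidate energies:
  n = 11:  E = -13.6057 × 2² / 11² = -0.44978 eV
  n = 12:  E = -13.6057 × 2² / 12² = -0.37794 eV
  n = 13:  E = -13.6057 × 2² / 13² = -0.32203 eV  ← matches
  n = 14:  E = -13.6057 × 2² / 14² = -0.27767 eV
  n = 15:  E = -13.6057 × 2² / 15² = -0.24188 eV

Checking against the measurement of -0.32 eV (2 sig figs), only n = 13 agrees:
E_13 = -0.32203 eV, which rounds to -0.32 eV ✓

Therefore n = 13.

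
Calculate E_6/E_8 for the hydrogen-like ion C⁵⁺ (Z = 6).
1.77778

Using E_n = -13.6057 Z² / n² eV with Z = 6:

E_6 = -13.6057 × 6² / 6² = -489.8052 / 36 = -13.60570000000 eV
E_8 = -13.6057 × 6² / 8² = -489.8052 / 64 = -7.65320625000 eV

The ratio is:
E_6/E_8 = (-13.60570000000) / (-7.65320625000)
E_6/E_8 = (-489.8052/36) / (-489.8052/64)
E_6/E_8 = 64/36
E_6/E_8 = 1.77778
(Note: the Z² factors cancel in the ratio.)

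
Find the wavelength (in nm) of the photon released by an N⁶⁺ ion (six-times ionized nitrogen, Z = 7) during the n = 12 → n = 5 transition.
56.261 nm

First, find the transition energy using E_n = -13.6057 Z² / n² eV:
E_12 = -13.6057 × 7² / 12² = -4.62972 eV
E_5 = -13.6057 × 7² / 5² = -26.66717 eV

Photon energy: |ΔE| = |E_5 - E_12| = 22.03745 eV

Convert to wavelength using E = hc/λ with hc = 1239.84 eV·nm:
λ = hc/E = 1239.84 eV·nm / 22.03745 eV
λ = 56.261 nm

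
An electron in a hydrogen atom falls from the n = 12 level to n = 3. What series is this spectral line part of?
Paschen series

The spectral series in hydrogen are named based on the final (lower) energy level:
- Lyman series: n_final = 1 (ultraviolet)
- Balmer series: n_final = 2 (visible/near-UV)
- Paschen series: n_final = 3 (infrared)
- Brackett series: n_final = 4 (infrared)
- Pfund series: n_final = 5 (far infrared)

Since this transition ends at n = 3, it belongs to the Paschen series.

For reference, this 12 → 3 line has photon energy
ΔE = 13.6057 eV × (1/3² - 1/12²) = 1.4172604 eV,
corresponding to wavelength λ = hc/ΔE = 1239.84 eV·nm / 1.4172604 eV = 874.815 nm in the infrared region.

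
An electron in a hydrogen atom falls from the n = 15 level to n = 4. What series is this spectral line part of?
Brackett series

The spectral series in hydrogen are named based on the final (lower) energy level:
- Lyman series: n_final = 1 (ultraviolet)
- Balmer series: n_final = 2 (visible/near-UV)
- Paschen series: n_final = 3 (infrared)
- Brackett series: n_final = 4 (infrared)
- Pfund series: n_final = 5 (far infrared)

Since this transition ends at n = 4, it belongs to the Brackett series.

For reference, this 15 → 4 line has photon energy
ΔE = 13.6057 eV × (1/4² - 1/15²) = 0.78988647222 eV,
corresponding to wavelength λ = hc/ΔE = 1239.84 eV·nm / 0.78988647222 eV = 1569.64329 nm in the infrared region.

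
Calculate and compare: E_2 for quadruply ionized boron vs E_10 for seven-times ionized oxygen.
B⁴⁺ at n = 2 (E = -85.0356 eV)

Using E_n = -13.6057 Z² / n² eV:

B⁴⁺ (Z = 5) at n = 2:
E = -13.6057 × 5² / 2² = -13.6057 × 25 / 4 = -85.0356250 eV

O⁷⁺ (Z = 8) at n = 10:
E = -13.6057 × 8² / 10² = -13.6057 × 64 / 100 = -8.7076480 eV

Since -85.0356250 eV < -8.7076480 eV,
B⁴⁺ at n = 2 is more tightly bound (requires more energy to ionize).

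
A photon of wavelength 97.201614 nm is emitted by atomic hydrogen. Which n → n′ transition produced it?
n = 4 → n = 1

First, find the photon energy from the wavelength (hc = 1239.84 eV·nm):
E = hc/λ = 1239.84 eV·nm / 97.201614 nm = 12.755344 eV

The energy levels of hydrogen satisfy E_n = -13.6057 / n² eV, so an emission n_i → n_f releases
ΔE = 13.6057 × (1/n_f² − 1/n_i²) eV.

Setting ΔE equal to the photon energy:
1/n_f² − 1/n_i² = 12.755344 / 13.6057 = 0.93750002

Since 1/n_i² must be positive, we need 1/n_f² > 0.93750002, i.e. n_f ≤ 1. For each allowed n_f, solve n_i = (1/n_f² − 0.93750002)^(−1/2) and check whether it is a whole number:
  n_f = 1: 1/n_i² = 1.00000000 − 0.93750002 = 0.06249998 → n_i = 4.000  → integer, n_i = 4 ✓

Only n_f = 1 gives an integer upper level, n_i = 4.

The transition is from n = 4 to n = 1 (emission).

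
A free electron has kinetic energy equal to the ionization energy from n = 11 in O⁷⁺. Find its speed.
1.59105e+06 m/s (or 0.53072% of c)

The binding energy at n = 11 for O⁷⁺ is:
E_11 = -13.6057 × 8²/11² = -7.19640331 eV
|E_11| = 7.19640331 eV

Convert to Joules:
KE = 7.19640331 eV × (1.602177 × 10⁻¹⁹ J/eV) = 1.1529912e-18 J

Using KE = ½mv²:
v = √(2·KE/m_e)
v = √(2 × 1.1529912e-18 J / 9.10938 × 10⁻³¹ kg)
v = 1.59105e+06 m/s

This is approximately 0.53072% the speed of light.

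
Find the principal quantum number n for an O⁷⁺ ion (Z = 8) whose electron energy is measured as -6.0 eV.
n = 12

The exact energy levels follow E_n = -13.6057 Z² / n² eV with Z = 8.

The measured value (-6.0 eV) is reported to only 2 significant figures, so we must test candidate n values and see which one matches to that precision.

Candidate energies:
  n = 10:  E = -13.6057 × 8² / 10² = -8.70765 eV
  n = 11:  E = -13.6057 × 8² / 11² = -7.19640 eV
  n = 12:  E = -13.6057 × 8² / 12² = -6.04698 eV  ← matches
  n = 13:  E = -13.6057 × 8² / 13² = -5.15245 eV
  n = 14:  E = -13.6057 × 8² / 14² = -4.44268 eV

Checking against the measurement of -6.0 eV (2 sig figs), only n = 12 agrees:
E_12 = -6.04698 eV, which rounds to -6.0 eV ✓

Therefore n = 12.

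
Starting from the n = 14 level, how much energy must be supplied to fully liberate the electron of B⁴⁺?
1.73542 eV

The ionization energy is the energy needed to remove the electron completely (n → ∞).

For a hydrogen-like ion with Z = 5, E_n = -13.6057 Z² / n² eV.

At n = 14: E_14 = -13.6057 × 5² / 14² = -1.73542092 eV
At n = ∞: E_∞ = 0 eV

Ionization energy = E_∞ - E_14 = 0 - (-1.73542092) = 1.73542092 eV
Ionization energy ≈ 1.73542 eV

This is also called the binding energy of the electron in state n = 14.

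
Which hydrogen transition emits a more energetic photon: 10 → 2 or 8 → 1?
8 → 1

Calculate the energy for each transition:

Transition 10 → 2:
ΔE₁ = |E_2 - E_10| = |-13.6057/2² - (-13.6057/10²)|
ΔE₁ = |-3.4014250000 - (-0.1360570000)| = 3.2653680 eV

Transition 8 → 1:
ΔE₂ = |E_1 - E_8| = |-13.6057/1² - (-13.6057/8²)|
ΔE₂ = |-13.6057000000 - (-0.2125890625)| = 13.3931109 eV

Since 13.3931109 eV > 3.2653680 eV, the transition 8 → 1 emits the more energetic photon.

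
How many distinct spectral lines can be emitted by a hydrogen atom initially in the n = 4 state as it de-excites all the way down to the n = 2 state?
3

The electron can occupy levels n = 2, 3, ..., 4 during de-excitation — that is m = 4 - 2 + 1 = 3 distinct levels.

The number of distinct spectral lines equals the number of ways to choose 2 of these m levels (each pair gives one possible emission transition):

Number of lines = m(m-1)/2 = 3×2/2 = 3

These correspond to all possible transitions between the 3 levels:
4 → 3, 4 → 2, 3 → 2

Each transition produces a photon with a unique energy (and thus wavelength). This count does not depend on Z.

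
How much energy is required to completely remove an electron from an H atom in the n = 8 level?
0.21259 eV

The ionization energy is the energy needed to remove the electron completely (n → ∞).

For hydrogen, E_n = -13.6057 eV / n².

At n = 8: E_8 = -13.6057 / 8² = -0.21258906 eV
At n = ∞: E_∞ = 0 eV

Ionization energy = E_∞ - E_8 = 0 - (-0.21258906) = 0.21258906 eV
Ionization energy ≈ 0.21259 eV

This is also called the binding energy of the electron in state n = 8.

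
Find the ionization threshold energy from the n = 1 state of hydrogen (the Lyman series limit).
13.606 eV

The series limit corresponds to the transition from n = ∞ to n = 1.
This is the highest energy (shortest wavelength) transition in the Lyman series.

E_∞ = 0 eV
E_1 = -13.6057 / 1² = -13.606 eV

Energy at series limit:
ΔE = E_∞ - E_1 = 0 - (-13.606) = 13.606 eV

This energy equals the ionization energy from the n = 1 state of hydrogen.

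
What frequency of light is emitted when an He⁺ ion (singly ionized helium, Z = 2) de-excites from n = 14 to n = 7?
2.014e+14 Hz

First, find the transition energy:
E_14 = -13.6057 × 2² / 14² = -0.2776673 eV
E_7 = -13.6057 × 2² / 7² = -1.1106694 eV
|ΔE| = |E_7 - E_14| = 0.8330021 eV

Convert to Joules: E = 0.8330021 eV × (1.602177 × 10⁻¹⁹ J/eV) = 1.33462e-19 J

Using E = hf:
f = E/h = 1.33462e-19 J / (6.62607 × 10⁻³⁴ J·s)
f = 2.014e+14 Hz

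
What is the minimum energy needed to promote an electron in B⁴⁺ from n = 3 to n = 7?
30.85193 eV

The energy levels of a hydrogen-like atom are E_n = -13.6057 Z² eV / n².

Energy at n = 3: E_3 = -13.6057 × 5² / 3² = -37.79361111 eV
Energy at n = 7: E_7 = -13.6057 × 5² / 7² = -6.94168367 eV

The excitation energy is the difference:
ΔE = E_7 - E_3
ΔE = -6.94168367 - (-37.79361111)
ΔE = 30.85193 eV

Since this is positive, energy must be absorbed (photon absorption).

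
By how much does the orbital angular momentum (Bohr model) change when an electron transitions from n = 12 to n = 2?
1.05e-33 J·s (or 10ℏ)

In the Bohr model, L_n = nℏ where ℏ = 1.0546e-34 J·s.

L_12 = 12ℏ = 1.2655e-33 J·s
L_2 = 2ℏ = 2.1092e-34 J·s

ΔL = L_12 - L_2 = (12 - 2)ℏ = 10ℏ
ΔL = 10 × 1.0546e-34 J·s = 1.05e-33 J·s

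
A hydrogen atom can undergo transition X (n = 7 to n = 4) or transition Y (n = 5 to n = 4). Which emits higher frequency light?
7 → 4

Calculate the energy for each transition:

Transition 7 → 4:
ΔE₁ = |E_4 - E_7| = |-13.6057/4² - (-13.6057/7²)|
ΔE₁ = |-0.85035625000 - (-0.27766734694)| = 0.57268890 eV

Transition 5 → 4:
ΔE₂ = |E_4 - E_5| = |-13.6057/4² - (-13.6057/5²)|
ΔE₂ = |-0.85035625000 - (-0.54422800000)| = 0.30612825 eV

Since 0.57268890 eV > 0.30612825 eV, the transition 7 → 4 emits the more energetic photon.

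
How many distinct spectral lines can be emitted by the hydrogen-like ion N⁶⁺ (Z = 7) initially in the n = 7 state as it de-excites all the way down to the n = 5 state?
3

The electron can occupy levels n = 5, 6, ..., 7 during de-excitation — that is m = 7 - 5 + 1 = 3 distinct levels.

The number of distinct spectral lines equals the number of ways to choose 2 of these m levels (each pair gives one possible emission transition):

Number of lines = m(m-1)/2 = 3×2/2 = 3

These correspond to all possible transitions between the 3 levels:
7 → 6, 7 → 5, 6 → 5

Each transition produces a photon with a unique energy (and thus wavelength). This count does not depend on Z.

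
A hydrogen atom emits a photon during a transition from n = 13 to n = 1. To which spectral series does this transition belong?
Lyman series

The spectral series in hydrogen are named based on the final (lower) energy level:
- Lyman series: n_final = 1 (ultraviolet)
- Balmer series: n_final = 2 (visible/near-UV)
- Paschen series: n_final = 3 (infrared)
- Brackett series: n_final = 4 (infrared)
- Pfund series: n_final = 5 (far infrared)

Since this transition ends at n = 1, it belongs to the Lyman series.

For reference, this 13 → 1 line has photon energy
ΔE = 13.6057 eV × (1/1² - 1/13²) = 13.525193 eV,
corresponding to wavelength λ = hc/ΔE = 1239.84 eV·nm / 13.525193 eV = 91.6689 nm in the ultraviolet region.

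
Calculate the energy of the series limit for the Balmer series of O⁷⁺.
217.691200 eV

The series limit corresponds to the transition from n = ∞ to n = 2.
This is the highest energy (shortest wavelength) transition in the Balmer series.

E_∞ = 0 eV
E_2 = -13.6057 × 8² / 2² = -217.691200 eV

Energy at series limit:
ΔE = E_∞ - E_2 = 0 - (-217.691200) = 217.691200 eV

This energy equals the ionization energy from the n = 2 state of O⁷⁺.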